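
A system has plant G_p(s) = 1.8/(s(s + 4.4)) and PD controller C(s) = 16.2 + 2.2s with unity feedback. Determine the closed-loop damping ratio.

ζ = 0.774

Forward path: (16.2 + 2.2s)·1.8/(s(s+4.4)). The closed-loop characteristic equation is s² + (4.4 + 1.8·2.2)s + 1.8·16.2 = 0.
That is s² + 8.36s + 29.16 = 0, so ω_n = 5.4 rad/s and ζ = 8.36/(2·5.4) = 0.7741.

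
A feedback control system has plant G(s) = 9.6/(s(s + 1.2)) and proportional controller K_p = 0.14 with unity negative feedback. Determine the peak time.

From 1 + K_pG(s) = 0: s² + 1.2s + 1.344 = 0 ⇒ ω_n = 1.159, ζ = 0.5175.
Damped frequency ω_d = ω_n√(1−ζ²) = 0.992 rad/s, so peak time T_p = π/ω_d = 3.17 s.

T_p = 3.17 s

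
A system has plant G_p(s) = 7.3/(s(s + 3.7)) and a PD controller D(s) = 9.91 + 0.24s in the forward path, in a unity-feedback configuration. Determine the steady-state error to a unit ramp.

The loop has one pole at the origin (type 1). Velocity error constant K_v = lim_{s→0} s·D(s)G_p(s) = 9.91·7.3/3.7 = 19.55.
Steady-state error to a unit ramp: e_ss = 1/K_v = 0.0511.

0.0511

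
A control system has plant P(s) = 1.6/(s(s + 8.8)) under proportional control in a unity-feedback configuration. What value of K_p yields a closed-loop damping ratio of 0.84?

K_p = 17.1

Closed-loop characteristic equation: s² + 8.8s + K_p·1.6 = 0.
So ω_n = √(1.6K_p) and 2ζω_n = 8.8, giving ζ = 8.8/(2√(1.6K_p)).
Setting ζ = 0.84: √(1.6K_p) = 8.8/(2·0.84) = 5.238, so K_p = 27.44/1.6 = 17.1.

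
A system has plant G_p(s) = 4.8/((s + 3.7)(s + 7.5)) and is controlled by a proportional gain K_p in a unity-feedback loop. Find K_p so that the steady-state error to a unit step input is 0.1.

K_p = 52

For a type-0 loop with proportional control, e_ss = 1/(1 + K_p·G_p(0)).
G_p(0) = 0.173. Require 1/(1 + K_p·0.173) = 0.1, so 1 + 0.173·K_p = 10.
K_p = (10 − 1)/0.173 = 52.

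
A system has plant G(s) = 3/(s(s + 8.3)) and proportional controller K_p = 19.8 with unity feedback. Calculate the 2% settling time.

The closed-loop denominator s² + 8.3s + 59.4 gives ω_n = √59.4 = 7.707 and ζ = 8.3/(2ω_n) = 0.5385.
2% settling time T_s ≈ 4/(ζω_n) = 4/4.15 = 0.964 s.

T_s ≈ 0.964 s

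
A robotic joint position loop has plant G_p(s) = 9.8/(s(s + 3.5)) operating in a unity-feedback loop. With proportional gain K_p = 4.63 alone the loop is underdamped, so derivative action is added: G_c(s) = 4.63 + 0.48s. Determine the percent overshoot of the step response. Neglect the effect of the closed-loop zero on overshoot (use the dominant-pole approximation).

8.96%

Forward path: (4.63 + 0.48s)·9.8/(s(s+3.5)). The closed-loop characteristic equation is s² + (3.5 + 9.8·0.48)s + 9.8·4.63 = 0.
That is s² + 8.204s + 45.37 = 0, so ω_n = 6.736 rad/s and ζ = 8.204/(2·6.736) = 0.609.
%OS = 100·exp(−πζ/√(1−ζ²)) = 8.96%.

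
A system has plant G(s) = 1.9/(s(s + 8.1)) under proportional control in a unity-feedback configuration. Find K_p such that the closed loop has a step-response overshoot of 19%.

From %OS = 100·exp(−πζ/√(1−ζ²)) = 19%, ζ = −ln(0.19)/√(π²+ln²(0.19)) = 0.4673.
Characteristic equation s² + 8.1s + 1.9K_p = 0 gives ζ = 8.1/(2√(1.9K_p)).
Setting ζ = 0.4673: √(1.9K_p) = 8.1/(2·0.4673) = 8.666, so K_p = 75.1/1.9 = 39.5.

K_p = 39.5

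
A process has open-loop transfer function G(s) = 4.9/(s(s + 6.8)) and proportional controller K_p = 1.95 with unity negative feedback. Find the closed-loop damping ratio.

ζ = 1.1

The closed-loop denominator is s(s+6.8) + 1.95·4.9 = s² + 6.8s + 9.555.
So ω_n² = 9.555 ⇒ ω_n = 3.091 rad/s, and ζ = 6.8/(2ω_n) = 1.1.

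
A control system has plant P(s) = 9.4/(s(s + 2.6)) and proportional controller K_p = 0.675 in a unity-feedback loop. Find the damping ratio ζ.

ζ = 0.516

The closed-loop denominator is s(s+2.6) + 0.675·9.4 = s² + 2.6s + 6.345.
Matching s² + 2ζω_n s + ω_n²: ω_n = √6.345 = 2.519 rad/s and 2ζω_n = 2.6, so ζ = 2.6/(2·2.519) = 0.516.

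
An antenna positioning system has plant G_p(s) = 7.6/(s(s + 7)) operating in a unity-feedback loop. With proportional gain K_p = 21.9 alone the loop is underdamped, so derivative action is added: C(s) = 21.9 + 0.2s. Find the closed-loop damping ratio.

ζ = 0.33

Forward path: (21.9 + 0.2s)·7.6/(s(s+7)). The closed-loop characteristic equation is s² + (7 + 7.6·0.2)s + 7.6·21.9 = 0.
That is s² + 8.52s + 166.4 = 0, so ω_n = 12.9 rad/s and ζ = 8.52/(2·12.9) = 0.3302.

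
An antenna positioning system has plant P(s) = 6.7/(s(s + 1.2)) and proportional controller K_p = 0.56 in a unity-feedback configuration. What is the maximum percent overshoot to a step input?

The closed-loop denominator s² + 1.2s + 3.752 gives ω_n = √3.752 = 1.937 and ζ = 1.2/(2ω_n) = 0.3098.
%OS = 100·exp(−πζ/√(1−ζ²)) = 100·exp(−π·0.3098/√0.9041) = 35.9%.

35.9%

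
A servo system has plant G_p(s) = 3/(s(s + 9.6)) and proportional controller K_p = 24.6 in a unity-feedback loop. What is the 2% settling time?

Closed-loop characteristic equation: s² + 9.6s + 73.8 = 0, so ω_n = 8.591 rad/s and ζ = 9.6/(2·8.591) = 0.5587.
2% settling time T_s ≈ 4/(ζω_n) = 4/4.8 = 0.833 s.

T_s ≈ 0.833 s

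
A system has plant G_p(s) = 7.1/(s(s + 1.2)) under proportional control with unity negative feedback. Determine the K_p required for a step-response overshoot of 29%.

K_p = 0.377

From %OS = 100·exp(−πζ/√(1−ζ²)) = 29%, ζ = −ln(0.29)/√(π²+ln²(0.29)) = 0.3666.
Characteristic equation s² + 1.2s + 7.1K_p = 0 gives ζ = 1.2/(2√(7.1K_p)).
Setting ζ = 0.3666: √(7.1K_p) = 1.2/(2·0.3666) = 1.637, so K_p = 2.679/7.1 = 0.377.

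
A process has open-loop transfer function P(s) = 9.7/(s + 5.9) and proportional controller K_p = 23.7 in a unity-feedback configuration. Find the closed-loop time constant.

τ = 0.00424 s

Closed-loop transfer function: T(s) = K_p·P(s)/(1 + K_p·P(s)) = 229.9/(s + 5.9 + 229.9) = 229.9/(s + 235.8).
Time constant τ = 1/235.8 = 0.00424 s.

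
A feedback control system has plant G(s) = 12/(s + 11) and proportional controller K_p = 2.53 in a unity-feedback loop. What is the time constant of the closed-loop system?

Closed-loop transfer function: T(s) = K_p·G(s)/(1 + K_p·G(s)) = 30.36/(s + 11 + 30.36) = 30.36/(s + 41.36).
Time constant τ = 1/41.36 = 0.0242 s.

τ = 0.0242 s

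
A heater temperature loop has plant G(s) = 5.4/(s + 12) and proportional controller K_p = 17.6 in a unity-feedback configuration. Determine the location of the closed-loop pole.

s = -107

Closed-loop transfer function: T(s) = K_p·G(s)/(1 + K_p·G(s)) = 95.04/(s + 12 + 95.04) = 95.04/(s + 107).
The closed-loop pole is at s = −107.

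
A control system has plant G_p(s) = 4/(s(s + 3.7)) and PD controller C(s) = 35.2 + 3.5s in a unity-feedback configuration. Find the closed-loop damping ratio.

Forward path: (35.2 + 3.5s)·4/(s(s+3.7)). The closed-loop characteristic equation is s² + (3.7 + 4·3.5)s + 4·35.2 = 0.
That is s² + 17.7s + 140.8 = 0, so ω_n = 11.87 rad/s and ζ = 17.7/(2·11.87) = 0.7458.

ζ = 0.746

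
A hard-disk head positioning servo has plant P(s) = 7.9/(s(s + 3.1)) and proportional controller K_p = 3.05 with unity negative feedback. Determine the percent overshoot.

35.2%

Closed-loop characteristic equation: s² + 3.1s + 24.09 = 0, so ω_n = 4.909 rad/s and ζ = 3.1/(2·4.909) = 0.3158.
%OS = 100·exp(−πζ/√(1−ζ²)) = 100·exp(−π·0.3158/√0.9003) = 35.2%.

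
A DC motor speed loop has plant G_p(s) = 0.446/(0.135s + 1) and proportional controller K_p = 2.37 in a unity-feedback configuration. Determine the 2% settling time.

Closed loop: T(s) = K_p·G_p/(1+K_p·G_p) = 1.057/(0.135s + 1 + 1.057), with pole at s = −(1 + 1.057)/0.135 = −15.24.
τ = 1/15.24 = 0.06563 s, so 2% settling time ≈ 4τ = 0.263 s.

T_s ≈ 0.263 s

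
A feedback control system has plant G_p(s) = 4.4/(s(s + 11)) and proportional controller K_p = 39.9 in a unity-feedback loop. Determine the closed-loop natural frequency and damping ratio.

ω_n = 13.2 rad/s, ζ = 0.415

With unity feedback the closed-loop characteristic equation is s² + 11s + 39.9·4.4 = s² + 11s + 175.6 = 0.
Matching s² + 2ζω_n s + ω_n²: ω_n = √175.6 = 13.25 rad/s and 2ζω_n = 11, so ζ = 11/(2·13.25) = 0.415.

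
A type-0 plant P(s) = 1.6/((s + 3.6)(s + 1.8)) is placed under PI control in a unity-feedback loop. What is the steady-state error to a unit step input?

0

The PI controller's integrator makes the forward path type 1, so e_ss to a step is zero.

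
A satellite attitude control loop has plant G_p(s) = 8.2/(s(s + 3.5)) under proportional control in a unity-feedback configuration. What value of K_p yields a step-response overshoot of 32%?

From %OS = 100·exp(−πζ/√(1−ζ²)) = 32%, ζ = −ln(0.32)/√(π²+ln²(0.32)) = 0.341.
Characteristic equation s² + 3.5s + 8.2K_p = 0 gives ζ = 3.5/(2√(8.2K_p)).
Setting ζ = 0.341: √(8.2K_p) = 3.5/(2·0.341) = 5.133, so K_p = 26.34/8.2 = 3.21.

K_p = 3.21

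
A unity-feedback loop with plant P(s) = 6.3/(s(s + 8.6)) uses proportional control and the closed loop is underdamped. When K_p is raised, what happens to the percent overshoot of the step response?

ζ = 8.6/(2√(6.3K_p)) decreases as K_p grows; lower damping means more overshoot.

increase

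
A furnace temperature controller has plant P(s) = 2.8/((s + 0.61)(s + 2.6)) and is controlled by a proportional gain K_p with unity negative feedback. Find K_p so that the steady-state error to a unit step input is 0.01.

The loop is type 0, so e_ss(step) = 1/(1 + K_pos) with K_pos = K_p·P(0).
P(0) = 1.765. Require 1/(1 + K_p·1.765) = 0.01, so 1 + 1.765·K_p = 100.
K_p = (100 − 1)/1.765 = 56.1.

K_p = 56.1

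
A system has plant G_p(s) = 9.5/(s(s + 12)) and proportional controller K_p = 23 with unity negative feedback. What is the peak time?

T_p = 0.233 s

The closed-loop denominator s² + 12s + 218.5 gives ω_n = √218.5 = 14.78 and ζ = 12/(2ω_n) = 0.4059.
Damped frequency ω_d = ω_n√(1−ζ²) = 13.51 rad/s, so peak time T_p = π/ω_d = 0.233 s.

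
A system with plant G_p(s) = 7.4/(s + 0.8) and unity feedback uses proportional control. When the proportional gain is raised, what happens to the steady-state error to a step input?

decrease

e_ss = 1/(1 + K_p·G_p(0)); a larger K_p raises the denominator, so e_ss decreases.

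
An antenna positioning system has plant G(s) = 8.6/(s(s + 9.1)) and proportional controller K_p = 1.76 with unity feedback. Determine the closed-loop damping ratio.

With unity feedback the closed-loop characteristic equation is s² + 9.1s + 1.76·8.6 = s² + 9.1s + 15.14 = 0.
So ω_n² = 15.14 ⇒ ω_n = 3.891 rad/s, and ζ = 9.1/(2ω_n) = 1.17.

ζ = 1.17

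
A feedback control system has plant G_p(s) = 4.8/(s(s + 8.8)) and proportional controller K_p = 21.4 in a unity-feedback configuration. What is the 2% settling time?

T_s ≈ 0.909 s

From 1 + K_pG_p(s) = 0: s² + 8.8s + 102.7 = 0 ⇒ ω_n = 10.14, ζ = 0.4341.
2% settling time T_s ≈ 4/(ζω_n) = 4/4.4 = 0.909 s.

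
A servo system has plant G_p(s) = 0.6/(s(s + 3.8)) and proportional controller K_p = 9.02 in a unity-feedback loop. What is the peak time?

The closed-loop denominator s² + 3.8s + 5.412 gives ω_n = √5.412 = 2.326 and ζ = 3.8/(2ω_n) = 0.8167.
Damped frequency ω_d = ω_n√(1−ζ²) = 1.342 rad/s, so peak time T_p = π/ω_d = 2.34 s.

T_p = 2.34 s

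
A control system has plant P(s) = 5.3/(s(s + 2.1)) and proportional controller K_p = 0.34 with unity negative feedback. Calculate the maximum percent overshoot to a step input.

Closed-loop characteristic equation: s² + 2.1s + 1.802 = 0, so ω_n = 1.342 rad/s and ζ = 2.1/(2·1.342) = 0.7822.
%OS = 100·exp(−πζ/√(1−ζ²)) = 100·exp(−π·0.7822/√0.3882) = 1.94%.

1.94%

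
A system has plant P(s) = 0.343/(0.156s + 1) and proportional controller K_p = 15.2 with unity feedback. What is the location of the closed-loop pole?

s = -39.83

Closed loop: T(s) = K_p·P/(1+K_p·P) = 5.214/(0.156s + 1 + 5.214), with pole at s = −(1 + 5.214)/0.156 = −39.83.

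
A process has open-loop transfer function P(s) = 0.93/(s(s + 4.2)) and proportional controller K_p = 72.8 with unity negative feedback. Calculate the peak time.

T_p = 0.395 s

From 1 + K_pP(s) = 0: s² + 4.2s + 67.7 = 0 ⇒ ω_n = 8.228, ζ = 0.2552.
Damped frequency ω_d = ω_n√(1−ζ²) = 7.956 rad/s, so peak time T_p = π/ω_d = 0.395 s.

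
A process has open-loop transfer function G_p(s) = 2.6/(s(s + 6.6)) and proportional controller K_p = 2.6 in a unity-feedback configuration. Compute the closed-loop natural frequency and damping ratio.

With unity feedback the closed-loop characteristic equation is s² + 6.6s + 2.6·2.6 = s² + 6.6s + 6.76 = 0.
So ω_n² = 6.76 ⇒ ω_n = 2.6 rad/s, and ζ = 6.6/(2ω_n) = 1.27.

ω_n = 2.6 rad/s, ζ = 1.27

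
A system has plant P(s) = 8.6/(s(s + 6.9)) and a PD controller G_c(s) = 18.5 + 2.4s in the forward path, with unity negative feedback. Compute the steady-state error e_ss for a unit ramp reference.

0.0434

The loop has one pole at the origin (type 1). Velocity error constant K_v = lim_{s→0} s·G_c(s)P(s) = 18.5·8.6/6.9 = 23.06.
Steady-state error to a unit ramp: e_ss = 1/K_v = 0.0434.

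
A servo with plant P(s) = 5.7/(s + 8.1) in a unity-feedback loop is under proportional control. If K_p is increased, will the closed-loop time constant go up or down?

decrease

Closed-loop pole is at s = −(8.1+K_p·5.7); larger K_p moves it further left, so τ = 1/(8.1+K_p·5.7) decreases.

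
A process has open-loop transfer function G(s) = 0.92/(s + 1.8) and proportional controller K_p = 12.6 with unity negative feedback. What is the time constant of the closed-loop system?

τ = 0.0747 s

Closed-loop transfer function: T(s) = K_p·G(s)/(1 + K_p·G(s)) = 11.59/(s + 1.8 + 11.59) = 11.59/(s + 13.39).
Time constant τ = 1/13.39 = 0.0747 s.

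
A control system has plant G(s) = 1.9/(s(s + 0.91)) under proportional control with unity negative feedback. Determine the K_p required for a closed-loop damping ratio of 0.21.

Closed-loop characteristic equation: s² + 0.91s + K_p·1.9 = 0.
So ω_n = √(1.9K_p) and 2ζω_n = 0.91, giving ζ = 0.91/(2√(1.9K_p)).
Setting ζ = 0.21: √(1.9K_p) = 0.91/(2·0.21) = 2.167, so K_p = 4.694/1.9 = 2.47.

K_p = 2.47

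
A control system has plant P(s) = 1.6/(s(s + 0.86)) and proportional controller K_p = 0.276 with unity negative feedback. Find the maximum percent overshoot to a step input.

The closed-loop denominator s² + 0.86s + 0.4416 gives ω_n = √0.4416 = 0.6645 and ζ = 0.86/(2ω_n) = 0.6471.
%OS = 100·exp(−πζ/√(1−ζ²)) = 100·exp(−π·0.6471/√0.5813) = 6.95%.

6.95%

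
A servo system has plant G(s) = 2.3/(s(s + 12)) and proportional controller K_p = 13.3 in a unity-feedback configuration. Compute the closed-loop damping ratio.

1 + K_p·G(s) = 0 gives s² + 12s + 30.59 = 0.
So ω_n² = 30.59 ⇒ ω_n = 5.531 rad/s, and ζ = 12/(2ω_n) = 1.08.

ζ = 1.08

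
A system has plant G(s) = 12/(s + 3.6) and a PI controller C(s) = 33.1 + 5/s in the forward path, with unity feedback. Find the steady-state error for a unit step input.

The open loop C(s)G(s) has a pole at the origin (type 1), so the static position error constant is infinite and e_ss = 1/(1+∞) = 0.

0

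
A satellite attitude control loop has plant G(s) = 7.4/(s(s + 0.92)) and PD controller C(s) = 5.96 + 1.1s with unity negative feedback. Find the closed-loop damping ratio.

Forward path: (5.96 + 1.1s)·7.4/(s(s+0.92)). The closed-loop characteristic equation is s² + (0.92 + 7.4·1.1)s + 7.4·5.96 = 0.
That is s² + 9.06s + 44.1 = 0, so ω_n = 6.641 rad/s and ζ = 9.06/(2·6.641) = 0.6821.

ζ = 0.682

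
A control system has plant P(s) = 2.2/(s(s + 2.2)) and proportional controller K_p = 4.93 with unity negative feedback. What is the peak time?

T_p = 1.01 s

The closed-loop denominator s² + 2.2s + 10.85 gives ω_n = √10.85 = 3.293 and ζ = 2.2/(2ω_n) = 0.334.
Damped frequency ω_d = ω_n√(1−ζ²) = 3.104 rad/s, so peak time T_p = π/ω_d = 1.01 s.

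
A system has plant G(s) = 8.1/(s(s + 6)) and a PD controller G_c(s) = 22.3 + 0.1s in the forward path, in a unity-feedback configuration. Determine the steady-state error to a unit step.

0

The open loop G_c(s)G(s) has a pole at the origin (type 1), so the static position error constant is infinite and e_ss = 1/(1+∞) = 0.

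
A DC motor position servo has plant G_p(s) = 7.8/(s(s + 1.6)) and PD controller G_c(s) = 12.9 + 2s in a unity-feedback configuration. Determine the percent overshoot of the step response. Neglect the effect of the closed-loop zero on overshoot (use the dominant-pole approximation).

0.534%

Forward path: (12.9 + 2s)·7.8/(s(s+1.6)). The closed-loop characteristic equation is s² + (1.6 + 7.8·2)s + 7.8·12.9 = 0.
That is s² + 17.2s + 100.6 = 0, so ω_n = 10.03 rad/s and ζ = 17.2/(2·10.03) = 0.8573.
%OS = 100·exp(−πζ/√(1−ζ²)) = 0.534%.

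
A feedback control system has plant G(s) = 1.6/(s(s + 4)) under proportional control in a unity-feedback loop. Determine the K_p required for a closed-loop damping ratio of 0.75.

K_p = 4.44

Closed-loop characteristic equation: s² + 4s + K_p·1.6 = 0.
So ω_n = √(1.6K_p) and 2ζω_n = 4, giving ζ = 4/(2√(1.6K_p)).
Setting ζ = 0.75: √(1.6K_p) = 4/(2·0.75) = 2.667, so K_p = 7.111/1.6 = 4.44.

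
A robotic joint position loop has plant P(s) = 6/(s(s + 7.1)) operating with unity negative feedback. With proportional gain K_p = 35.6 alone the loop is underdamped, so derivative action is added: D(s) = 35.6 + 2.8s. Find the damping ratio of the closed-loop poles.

Forward path: (35.6 + 2.8s)·6/(s(s+7.1)). The closed-loop characteristic equation is s² + (7.1 + 6·2.8)s + 6·35.6 = 0.
That is s² + 23.9s + 213.6 = 0, so ω_n = 14.62 rad/s and ζ = 23.9/(2·14.62) = 0.8176.

ζ = 0.818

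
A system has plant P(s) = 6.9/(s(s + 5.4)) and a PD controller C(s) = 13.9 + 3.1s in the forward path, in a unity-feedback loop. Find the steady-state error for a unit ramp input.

0.0563

The loop has one pole at the origin (type 1). Velocity error constant K_v = lim_{s→0} s·C(s)P(s) = 13.9·6.9/5.4 = 17.76.
Steady-state error to a unit ramp: e_ss = 1/K_v = 0.0563.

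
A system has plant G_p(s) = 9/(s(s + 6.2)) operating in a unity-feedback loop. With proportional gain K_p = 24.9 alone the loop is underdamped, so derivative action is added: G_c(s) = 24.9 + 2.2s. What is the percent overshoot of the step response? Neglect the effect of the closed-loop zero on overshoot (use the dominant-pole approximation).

0.408%

Forward path: (24.9 + 2.2s)·9/(s(s+6.2)). The closed-loop characteristic equation is s² + (6.2 + 9·2.2)s + 9·24.9 = 0.
That is s² + 26s + 224.1 = 0, so ω_n = 14.97 rad/s and ζ = 26/(2·14.97) = 0.8684.
%OS = 100·exp(−πζ/√(1−ζ²)) = 0.408%.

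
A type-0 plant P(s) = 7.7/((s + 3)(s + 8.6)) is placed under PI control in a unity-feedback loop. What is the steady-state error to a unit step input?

0

The PI controller's integrator makes the forward path type 1, so e_ss to a step is zero.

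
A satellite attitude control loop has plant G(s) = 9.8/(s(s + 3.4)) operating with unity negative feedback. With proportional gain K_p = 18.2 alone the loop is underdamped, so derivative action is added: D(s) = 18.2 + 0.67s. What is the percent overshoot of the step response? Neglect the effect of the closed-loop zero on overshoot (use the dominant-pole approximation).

Forward path: (18.2 + 0.67s)·9.8/(s(s+3.4)). The closed-loop characteristic equation is s² + (3.4 + 9.8·0.67)s + 9.8·18.2 = 0.
That is s² + 9.966s + 178.4 = 0, so ω_n = 13.36 rad/s and ζ = 9.966/(2·13.36) = 0.3731.
%OS = 100·exp(−πζ/√(1−ζ²)) = 28.3%.

28.3%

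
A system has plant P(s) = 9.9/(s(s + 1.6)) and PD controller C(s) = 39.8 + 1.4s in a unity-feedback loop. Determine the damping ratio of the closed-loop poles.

Forward path: (39.8 + 1.4s)·9.9/(s(s+1.6)). The closed-loop characteristic equation is s² + (1.6 + 9.9·1.4)s + 9.9·39.8 = 0.
That is s² + 15.46s + 394 = 0, so ω_n = 19.85 rad/s and ζ = 15.46/(2·19.85) = 0.3894.

ζ = 0.389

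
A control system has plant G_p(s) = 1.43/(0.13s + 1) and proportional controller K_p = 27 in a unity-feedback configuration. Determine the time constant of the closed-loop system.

τ = 0.00328 s

Closed loop: T(s) = K_p·G_p/(1+K_p·G_p) = 38.61/(0.13s + 1 + 38.61), with pole at s = −(1 + 38.61)/0.13 = −304.7.
Closed-loop time constant τ = 1/304.7 = 0.00328 s.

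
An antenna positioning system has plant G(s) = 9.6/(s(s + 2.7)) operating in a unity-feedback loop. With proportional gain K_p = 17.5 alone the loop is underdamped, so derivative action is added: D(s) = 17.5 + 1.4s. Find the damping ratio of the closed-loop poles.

ζ = 0.623

Forward path: (17.5 + 1.4s)·9.6/(s(s+2.7)). The closed-loop characteristic equation is s² + (2.7 + 9.6·1.4)s + 9.6·17.5 = 0.
That is s² + 16.14s + 168 = 0, so ω_n = 12.96 rad/s and ζ = 16.14/(2·12.96) = 0.6226.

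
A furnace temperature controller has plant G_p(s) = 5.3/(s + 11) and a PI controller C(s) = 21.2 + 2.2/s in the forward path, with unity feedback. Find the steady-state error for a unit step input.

0

The open loop C(s)G_p(s) has a pole at the origin (type 1), so the static position error constant is infinite and e_ss = 1/(1+∞) = 0.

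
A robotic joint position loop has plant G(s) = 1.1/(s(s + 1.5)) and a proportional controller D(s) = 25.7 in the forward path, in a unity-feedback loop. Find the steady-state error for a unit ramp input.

The loop has one pole at the origin (type 1). Velocity error constant K_v = lim_{s→0} s·D(s)G(s) = 25.7·1.1/1.5 = 18.85.
Steady-state error to a unit ramp: e_ss = 1/K_v = 0.0531.

0.0531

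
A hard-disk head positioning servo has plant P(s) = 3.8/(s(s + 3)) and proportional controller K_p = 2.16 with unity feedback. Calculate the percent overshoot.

The closed-loop denominator s² + 3s + 8.208 gives ω_n = √8.208 = 2.865 and ζ = 3/(2ω_n) = 0.5236.
%OS = 100·exp(−πζ/√(1−ζ²)) = 100·exp(−π·0.5236/√0.7259) = 14.5%.

14.5%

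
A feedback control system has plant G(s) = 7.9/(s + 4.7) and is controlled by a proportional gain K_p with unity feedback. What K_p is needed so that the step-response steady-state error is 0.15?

K_p = 3.37

The loop is type 0, so e_ss(step) = 1/(1 + K_pos) with K_pos = K_p·G(0).
G(0) = 1.681. Require 1/(1 + K_p·1.681) = 0.15, so 1 + 1.681·K_p = 6.667.
K_p = (6.667 − 1)/1.681 = 3.37.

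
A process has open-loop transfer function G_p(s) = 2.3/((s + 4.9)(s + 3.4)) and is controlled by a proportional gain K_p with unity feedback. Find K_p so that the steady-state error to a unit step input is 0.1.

K_p = 65.2

For a type-0 loop with proportional control, e_ss = 1/(1 + K_p·G_p(0)).
G_p(0) = 0.1381. Require 1/(1 + K_p·0.1381) = 0.1, so 1 + 0.1381·K_p = 10.
K_p = (10 − 1)/0.1381 = 65.2.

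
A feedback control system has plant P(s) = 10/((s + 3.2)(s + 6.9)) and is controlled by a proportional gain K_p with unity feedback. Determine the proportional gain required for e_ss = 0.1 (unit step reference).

K_p = 19.9

For a type-0 loop with proportional control, e_ss = 1/(1 + K_p·P(0)).
P(0) = 0.4529. Require 1/(1 + K_p·0.4529) = 0.1, so 1 + 0.4529·K_p = 10.
K_p = (10 − 1)/0.4529 = 19.9.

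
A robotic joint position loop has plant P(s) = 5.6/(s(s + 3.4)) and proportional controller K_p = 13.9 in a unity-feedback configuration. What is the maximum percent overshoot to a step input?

54%

The closed-loop denominator s² + 3.4s + 77.84 gives ω_n = √77.84 = 8.823 and ζ = 3.4/(2ω_n) = 0.1927.
%OS = 100·exp(−πζ/√(1−ζ²)) = 100·exp(−π·0.1927/√0.9629) = 54%.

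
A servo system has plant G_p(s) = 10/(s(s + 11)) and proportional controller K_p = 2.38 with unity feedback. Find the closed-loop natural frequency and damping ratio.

1 + K_p·G_p(s) = 0 gives s² + 11s + 23.8 = 0.
So ω_n² = 23.8 ⇒ ω_n = 4.879 rad/s, and ζ = 11/(2ω_n) = 1.13.

ω_n = 4.88 rad/s, ζ = 1.13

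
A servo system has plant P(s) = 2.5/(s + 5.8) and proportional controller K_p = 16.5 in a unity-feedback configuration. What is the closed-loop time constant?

Closed-loop transfer function: T(s) = K_p·P(s)/(1 + K_p·P(s)) = 41.25/(s + 5.8 + 41.25) = 41.25/(s + 47.05).
Time constant τ = 1/47.05 = 0.0213 s.

τ = 0.0213 s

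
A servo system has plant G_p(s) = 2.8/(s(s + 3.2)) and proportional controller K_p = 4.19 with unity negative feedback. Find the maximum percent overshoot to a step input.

19%

From 1 + K_pG_p(s) = 0: s² + 3.2s + 11.73 = 0 ⇒ ω_n = 3.425, ζ = 0.4671.
%OS = 100·exp(−πζ/√(1−ζ²)) = 100·exp(−π·0.4671/√0.7818) = 19%.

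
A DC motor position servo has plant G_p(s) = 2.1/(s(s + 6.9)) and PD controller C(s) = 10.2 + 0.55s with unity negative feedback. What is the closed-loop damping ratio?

ζ = 0.87

Forward path: (10.2 + 0.55s)·2.1/(s(s+6.9)). The closed-loop characteristic equation is s² + (6.9 + 2.1·0.55)s + 2.1·10.2 = 0.
That is s² + 8.055s + 21.42 = 0, so ω_n = 4.628 rad/s and ζ = 8.055/(2·4.628) = 0.8702.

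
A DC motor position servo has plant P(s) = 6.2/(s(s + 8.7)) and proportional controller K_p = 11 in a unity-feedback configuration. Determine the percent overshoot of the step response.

14.3%

Closed-loop characteristic equation: s² + 8.7s + 68.2 = 0, so ω_n = 8.258 rad/s and ζ = 8.7/(2·8.258) = 0.5267.
%OS = 100·exp(−πζ/√(1−ζ²)) = 100·exp(−π·0.5267/√0.7225) = 14.3%.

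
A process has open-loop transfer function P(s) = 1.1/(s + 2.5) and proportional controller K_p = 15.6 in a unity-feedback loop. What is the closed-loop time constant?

τ = 0.0509 s

Closed-loop transfer function: T(s) = K_p·P(s)/(1 + K_p·P(s)) = 17.16/(s + 2.5 + 17.16) = 17.16/(s + 19.66).
Time constant τ = 1/19.66 = 0.0509 s.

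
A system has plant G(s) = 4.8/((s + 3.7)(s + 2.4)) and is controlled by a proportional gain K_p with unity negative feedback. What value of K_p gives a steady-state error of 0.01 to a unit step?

K_p = 183

The loop is type 0, so e_ss(step) = 1/(1 + K_pos) with K_pos = K_p·G(0).
G(0) = 0.5405. Require 1/(1 + K_p·0.5405) = 0.01, so 1 + 0.5405·K_p = 100.
K_p = (100 − 1)/0.5405 = 183.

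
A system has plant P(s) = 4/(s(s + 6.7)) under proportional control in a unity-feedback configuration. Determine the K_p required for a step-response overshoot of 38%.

From %OS = 100·exp(−πζ/√(1−ζ²)) = 38%, ζ = −ln(0.38)/√(π²+ln²(0.38)) = 0.2943.
Characteristic equation s² + 6.7s + 4K_p = 0 gives ζ = 6.7/(2√(4K_p)).
Setting ζ = 0.2943: √(4K_p) = 6.7/(2·0.2943) = 11.38, so K_p = 129.5/4 = 32.4.

K_p = 32.4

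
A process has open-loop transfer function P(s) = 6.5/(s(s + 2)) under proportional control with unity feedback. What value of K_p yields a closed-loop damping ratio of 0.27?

Closed-loop characteristic equation: s² + 2s + K_p·6.5 = 0.
So ω_n = √(6.5K_p) and 2ζω_n = 2, giving ζ = 2/(2√(6.5K_p)).
Setting ζ = 0.27: √(6.5K_p) = 2/(2·0.27) = 3.704, so K_p = 13.72/6.5 = 2.11.

K_p = 2.11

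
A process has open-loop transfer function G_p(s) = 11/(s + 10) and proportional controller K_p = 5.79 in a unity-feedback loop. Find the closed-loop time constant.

Closed-loop transfer function: T(s) = K_p·G_p(s)/(1 + K_p·G_p(s)) = 63.69/(s + 10 + 63.69) = 63.69/(s + 73.69).
Time constant τ = 1/73.69 = 0.0136 s.

τ = 0.0136 s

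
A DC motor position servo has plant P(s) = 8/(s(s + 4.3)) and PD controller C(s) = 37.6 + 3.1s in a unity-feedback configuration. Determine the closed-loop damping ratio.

ζ = 0.839

Forward path: (37.6 + 3.1s)·8/(s(s+4.3)). The closed-loop characteristic equation is s² + (4.3 + 8·3.1)s + 8·37.6 = 0.
That is s² + 29.1s + 300.8 = 0, so ω_n = 17.34 rad/s and ζ = 29.1/(2·17.34) = 0.8389.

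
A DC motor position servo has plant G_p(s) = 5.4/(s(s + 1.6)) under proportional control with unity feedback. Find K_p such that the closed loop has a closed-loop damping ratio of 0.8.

K_p = 0.185

Closed-loop characteristic equation: s² + 1.6s + K_p·5.4 = 0.
So ω_n = √(5.4K_p) and 2ζω_n = 1.6, giving ζ = 1.6/(2√(5.4K_p)).
Setting ζ = 0.8: √(5.4K_p) = 1.6/(2·0.8) = 1, so K_p = 1/5.4 = 0.185.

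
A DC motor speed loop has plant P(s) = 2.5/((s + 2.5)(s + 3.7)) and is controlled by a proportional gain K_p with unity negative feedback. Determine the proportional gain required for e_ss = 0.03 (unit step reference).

Steady-state error for a unit step on this type-0 loop is 1/(1 + K_p·P(0)).
P(0) = 0.2703. Require 1/(1 + K_p·0.2703) = 0.03, so 1 + 0.2703·K_p = 33.33.
K_p = (33.33 − 1)/0.2703 = 120.

K_p = 120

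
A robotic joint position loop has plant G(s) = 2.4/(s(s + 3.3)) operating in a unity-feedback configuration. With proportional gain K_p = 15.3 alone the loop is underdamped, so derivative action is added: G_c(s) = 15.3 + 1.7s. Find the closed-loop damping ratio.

Forward path: (15.3 + 1.7s)·2.4/(s(s+3.3)). The closed-loop characteristic equation is s² + (3.3 + 2.4·1.7)s + 2.4·15.3 = 0.
That is s² + 7.38s + 36.72 = 0, so ω_n = 6.06 rad/s and ζ = 7.38/(2·6.06) = 0.6089.

ζ = 0.609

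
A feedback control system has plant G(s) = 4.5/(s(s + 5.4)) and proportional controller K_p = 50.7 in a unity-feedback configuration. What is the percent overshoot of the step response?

The closed-loop denominator s² + 5.4s + 228.2 gives ω_n = √228.2 = 15.1 and ζ = 5.4/(2ω_n) = 0.1788.
%OS = 100·exp(−πζ/√(1−ζ²)) = 100·exp(−π·0.1788/√0.968) = 56.5%.

56.5%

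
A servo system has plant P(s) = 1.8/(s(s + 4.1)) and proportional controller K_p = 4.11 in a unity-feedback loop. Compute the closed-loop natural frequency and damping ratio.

With unity feedback the closed-loop characteristic equation is s² + 4.1s + 4.11·1.8 = s² + 4.1s + 7.398 = 0.
Matching s² + 2ζω_n s + ω_n²: ω_n = √7.398 = 2.72 rad/s and 2ζω_n = 4.1, so ζ = 4.1/(2·2.72) = 0.754.

ω_n = 2.72 rad/s, ζ = 0.754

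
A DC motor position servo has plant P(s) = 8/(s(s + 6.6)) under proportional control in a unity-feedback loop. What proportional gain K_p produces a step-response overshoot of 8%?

K_p = 3.47

From %OS = 100·exp(−πζ/√(1−ζ²)) = 8%, ζ = −ln(0.08)/√(π²+ln²(0.08)) = 0.6266.
Characteristic equation s² + 6.6s + 8K_p = 0 gives ζ = 6.6/(2√(8K_p)).
Setting ζ = 0.6266: √(8K_p) = 6.6/(2·0.6266) = 5.267, so K_p = 27.74/8 = 3.47.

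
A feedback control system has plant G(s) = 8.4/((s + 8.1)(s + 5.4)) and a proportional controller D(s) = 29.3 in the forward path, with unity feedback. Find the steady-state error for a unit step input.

0.151

The loop is type 0. Static position error constant K_pos = D(0)·G(0) = 29.3·0.192 = 5.627.
Steady-state error to a unit step: e_ss = 1/(1+K_pos) = 1/6.627 = 0.151.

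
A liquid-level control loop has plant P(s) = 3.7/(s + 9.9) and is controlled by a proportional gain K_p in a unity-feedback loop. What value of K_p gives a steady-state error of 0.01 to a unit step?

For a type-0 loop with proportional control, e_ss = 1/(1 + K_p·P(0)).
P(0) = 0.3737. Require 1/(1 + K_p·0.3737) = 0.01, so 1 + 0.3737·K_p = 100.
K_p = (100 − 1)/0.3737 = 265.

K_p = 265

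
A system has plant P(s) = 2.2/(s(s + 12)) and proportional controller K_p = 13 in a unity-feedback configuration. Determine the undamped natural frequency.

1 + K_p·P(s) = 0 gives s² + 12s + 28.6 = 0.
Matching s² + 2ζω_n s + ω_n²: ω_n = √28.6 = 5.348 rad/s and 2ζω_n = 12, so ζ = 12/(2·5.348) = 1.12.

ω_n = 5.35 rad/s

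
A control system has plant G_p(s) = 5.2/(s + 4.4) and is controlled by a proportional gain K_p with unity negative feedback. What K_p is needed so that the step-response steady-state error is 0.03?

The loop is type 0, so e_ss(step) = 1/(1 + K_pos) with K_pos = K_p·G_p(0).
G_p(0) = 1.182. Require 1/(1 + K_p·1.182) = 0.03, so 1 + 1.182·K_p = 33.33.
K_p = (33.33 − 1)/1.182 = 27.4.

K_p = 27.4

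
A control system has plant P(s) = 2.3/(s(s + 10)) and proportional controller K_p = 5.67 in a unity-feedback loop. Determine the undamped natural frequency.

ω_n = 3.61 rad/s

1 + K_p·P(s) = 0 gives s² + 10s + 13.04 = 0.
So ω_n² = 13.04 ⇒ ω_n = 3.611 rad/s, and ζ = 10/(2ω_n) = 1.38.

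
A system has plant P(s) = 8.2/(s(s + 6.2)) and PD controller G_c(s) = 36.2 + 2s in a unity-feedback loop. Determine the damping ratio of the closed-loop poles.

ζ = 0.656

Forward path: (36.2 + 2s)·8.2/(s(s+6.2)). The closed-loop characteristic equation is s² + (6.2 + 8.2·2)s + 8.2·36.2 = 0.
That is s² + 22.6s + 296.8 = 0, so ω_n = 17.23 rad/s and ζ = 22.6/(2·17.23) = 0.6559.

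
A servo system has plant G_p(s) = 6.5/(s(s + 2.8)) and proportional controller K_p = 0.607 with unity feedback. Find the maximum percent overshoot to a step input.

The closed-loop denominator s² + 2.8s + 3.946 gives ω_n = √3.946 = 1.986 and ζ = 2.8/(2ω_n) = 0.7048.
%OS = 100·exp(−πζ/√(1−ζ²)) = 100·exp(−π·0.7048/√0.5032) = 4.41%.

4.41%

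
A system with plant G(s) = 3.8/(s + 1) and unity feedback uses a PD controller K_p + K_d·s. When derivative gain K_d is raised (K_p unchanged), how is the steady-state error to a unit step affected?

At s = 0 the derivative term contributes nothing: C(0) = K_p regardless of K_d, so K_pos = K_p·G(0) and e_ss are unchanged.

unchanged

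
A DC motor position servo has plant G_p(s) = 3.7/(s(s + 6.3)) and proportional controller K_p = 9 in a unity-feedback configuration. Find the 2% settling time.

From 1 + K_pG_p(s) = 0: s² + 6.3s + 33.3 = 0 ⇒ ω_n = 5.771, ζ = 0.5459.
2% settling time T_s ≈ 4/(ζω_n) = 4/3.15 = 1.27 s.

T_s ≈ 1.27 s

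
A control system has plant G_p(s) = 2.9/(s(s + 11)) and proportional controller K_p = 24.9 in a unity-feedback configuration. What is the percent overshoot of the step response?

6.94%

From 1 + K_pG_p(s) = 0: s² + 11s + 72.21 = 0 ⇒ ω_n = 8.498, ζ = 0.6472.
%OS = 100·exp(−πζ/√(1−ζ²)) = 100·exp(−π·0.6472/√0.5811) = 6.94%.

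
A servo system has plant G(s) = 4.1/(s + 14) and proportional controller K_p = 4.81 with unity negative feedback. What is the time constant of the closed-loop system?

τ = 0.0297 s

Closed-loop transfer function: T(s) = K_p·G(s)/(1 + K_p·G(s)) = 19.72/(s + 14 + 19.72) = 19.72/(s + 33.72).
Time constant τ = 1/33.72 = 0.0297 s.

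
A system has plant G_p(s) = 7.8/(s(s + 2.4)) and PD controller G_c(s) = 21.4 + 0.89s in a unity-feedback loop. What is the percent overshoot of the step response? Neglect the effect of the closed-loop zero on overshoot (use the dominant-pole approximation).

29.6%

Forward path: (21.4 + 0.89s)·7.8/(s(s+2.4)). The closed-loop characteristic equation is s² + (2.4 + 7.8·0.89)s + 7.8·21.4 = 0.
That is s² + 9.342s + 166.9 = 0, so ω_n = 12.92 rad/s and ζ = 9.342/(2·12.92) = 0.3615.
%OS = 100·exp(−πζ/√(1−ζ²)) = 29.6%.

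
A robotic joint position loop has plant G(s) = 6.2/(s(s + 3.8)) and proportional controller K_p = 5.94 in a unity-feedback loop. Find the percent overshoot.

35.5%

The closed-loop denominator s² + 3.8s + 36.83 gives ω_n = √36.83 = 6.069 and ζ = 3.8/(2ω_n) = 0.3131.
%OS = 100·exp(−πζ/√(1−ζ²)) = 100·exp(−π·0.3131/√0.902) = 35.5%.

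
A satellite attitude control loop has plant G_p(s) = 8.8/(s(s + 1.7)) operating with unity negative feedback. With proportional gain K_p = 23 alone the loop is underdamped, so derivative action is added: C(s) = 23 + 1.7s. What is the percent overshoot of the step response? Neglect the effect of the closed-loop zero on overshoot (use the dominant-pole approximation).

Forward path: (23 + 1.7s)·8.8/(s(s+1.7)). The closed-loop characteristic equation is s² + (1.7 + 8.8·1.7)s + 8.8·23 = 0.
That is s² + 16.66s + 202.4 = 0, so ω_n = 14.23 rad/s and ζ = 16.66/(2·14.23) = 0.5855.
%OS = 100·exp(−πζ/√(1−ζ²)) = 10.3%.

10.3%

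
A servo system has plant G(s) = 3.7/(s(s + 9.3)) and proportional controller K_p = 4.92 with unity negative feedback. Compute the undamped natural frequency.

ω_n = 4.27 rad/s

With unity feedback the closed-loop characteristic equation is s² + 9.3s + 4.92·3.7 = s² + 9.3s + 18.2 = 0.
So ω_n² = 18.2 ⇒ ω_n = 4.267 rad/s, and ζ = 9.3/(2ω_n) = 1.09.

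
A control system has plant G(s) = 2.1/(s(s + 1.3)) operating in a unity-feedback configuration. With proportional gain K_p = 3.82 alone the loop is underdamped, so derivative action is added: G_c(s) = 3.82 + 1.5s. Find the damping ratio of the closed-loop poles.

ζ = 0.786

Forward path: (3.82 + 1.5s)·2.1/(s(s+1.3)). The closed-loop characteristic equation is s² + (1.3 + 2.1·1.5)s + 2.1·3.82 = 0.
That is s² + 4.45s + 8.022 = 0, so ω_n = 2.832 rad/s and ζ = 4.45/(2·2.832) = 0.7856.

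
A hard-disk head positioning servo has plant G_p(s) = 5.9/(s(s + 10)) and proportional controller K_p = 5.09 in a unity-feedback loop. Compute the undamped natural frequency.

1 + K_p·G_p(s) = 0 gives s² + 10s + 30.03 = 0.
So ω_n² = 30.03 ⇒ ω_n = 5.48 rad/s, and ζ = 10/(2ω_n) = 0.912.

ω_n = 5.48 rad/s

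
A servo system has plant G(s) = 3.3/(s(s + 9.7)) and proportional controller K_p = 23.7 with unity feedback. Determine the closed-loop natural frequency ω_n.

With unity feedback the closed-loop characteristic equation is s² + 9.7s + 23.7·3.3 = s² + 9.7s + 78.21 = 0.
Matching s² + 2ζω_n s + ω_n²: ω_n = √78.21 = 8.844 rad/s and 2ζω_n = 9.7, so ζ = 9.7/(2·8.844) = 0.548.

ω_n = 8.84 rad/s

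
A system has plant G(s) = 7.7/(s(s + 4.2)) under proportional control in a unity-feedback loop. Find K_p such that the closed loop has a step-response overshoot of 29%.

K_p = 4.26

From %OS = 100·exp(−πζ/√(1−ζ²)) = 29%, ζ = −ln(0.29)/√(π²+ln²(0.29)) = 0.3666.
Characteristic equation s² + 4.2s + 7.7K_p = 0 gives ζ = 4.2/(2√(7.7K_p)).
Setting ζ = 0.3666: √(7.7K_p) = 4.2/(2·0.3666) = 5.728, so K_p = 32.81/7.7 = 4.26.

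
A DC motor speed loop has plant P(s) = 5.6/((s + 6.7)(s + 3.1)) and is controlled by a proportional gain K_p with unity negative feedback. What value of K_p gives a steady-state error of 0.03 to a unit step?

The loop is type 0, so e_ss(step) = 1/(1 + K_pos) with K_pos = K_p·P(0).
P(0) = 0.2696. Require 1/(1 + K_p·0.2696) = 0.03, so 1 + 0.2696·K_p = 33.33.
K_p = (33.33 − 1)/0.2696 = 120.

K_p = 120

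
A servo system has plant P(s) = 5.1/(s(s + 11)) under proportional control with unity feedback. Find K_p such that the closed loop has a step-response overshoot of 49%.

From %OS = 100·exp(−πζ/√(1−ζ²)) = 49%, ζ = −ln(0.49)/√(π²+ln²(0.49)) = 0.2214.
Characteristic equation s² + 11s + 5.1K_p = 0 gives ζ = 11/(2√(5.1K_p)).
Setting ζ = 0.2214: √(5.1K_p) = 11/(2·0.2214) = 24.84, so K_p = 617/5.1 = 121.

K_p = 121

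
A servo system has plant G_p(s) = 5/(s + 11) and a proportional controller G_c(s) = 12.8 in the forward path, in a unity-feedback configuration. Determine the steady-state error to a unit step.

0.147

The loop is type 0. Static position error constant K_pos = G_c(0)·G_p(0) = 12.8·0.4545 = 5.818.
Steady-state error to a unit step: e_ss = 1/(1+K_pos) = 1/6.818 = 0.147.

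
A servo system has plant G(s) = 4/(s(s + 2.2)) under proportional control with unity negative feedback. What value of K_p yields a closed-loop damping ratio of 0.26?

Closed-loop characteristic equation: s² + 2.2s + K_p·4 = 0.
So ω_n = √(4K_p) and 2ζω_n = 2.2, giving ζ = 2.2/(2√(4K_p)).
Setting ζ = 0.26: √(4K_p) = 2.2/(2·0.26) = 4.231, so K_p = 17.9/4 = 4.47.

K_p = 4.47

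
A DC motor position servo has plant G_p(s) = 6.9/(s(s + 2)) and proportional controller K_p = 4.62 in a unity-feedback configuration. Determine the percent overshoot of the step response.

Closed-loop characteristic equation: s² + 2s + 31.88 = 0, so ω_n = 5.646 rad/s and ζ = 2/(2·5.646) = 0.1771.
%OS = 100·exp(−πζ/√(1−ζ²)) = 100·exp(−π·0.1771/√0.9686) = 56.8%.

56.8%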